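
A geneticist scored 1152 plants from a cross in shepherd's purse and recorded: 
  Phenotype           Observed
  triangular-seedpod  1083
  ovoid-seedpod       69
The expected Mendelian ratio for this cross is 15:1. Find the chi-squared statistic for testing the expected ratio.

0.133

The 15:1 ratio has 16 parts, so with N = 1152 the expected counts are:
  triangular-seedpod: 1152 × 15/16 = 1080
  ovoid-seedpod: 1152 × 1/16 = 72
χ² = Σ (O − E)² / E
  triangular-seedpod: (1083 − 1080)² / 1080 = 0.0083
  ovoid-seedpod: (69 − 72)² / 72 = 0.1250
χ² = 0.0083 + 0.1250 = 0.1333 ≈ 0.133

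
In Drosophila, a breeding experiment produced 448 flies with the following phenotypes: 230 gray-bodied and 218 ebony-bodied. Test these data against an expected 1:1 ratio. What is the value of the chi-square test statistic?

0.321

Total ratio parts = 2. Expected numbers out of 448:
  gray-bodied: 448 × 1/2 = 224
  ebony-bodied: 448 × 1/2 = 224
χ² = Σ (O − E)² / E
  gray-bodied: (230 − 224)² / 224 = 0.1607
  ebony-bodied: (218 − 224)² / 224 = 0.1607
χ² = 0.1607 + 0.1607 = 0.3214 ≈ 0.321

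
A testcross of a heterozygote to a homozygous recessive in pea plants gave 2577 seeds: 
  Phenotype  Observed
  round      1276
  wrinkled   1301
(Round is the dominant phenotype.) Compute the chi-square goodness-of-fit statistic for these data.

A testcross of a heterozygote (Aa × aa) gives a 1:1 phenotypic ratio.
The 1:1 ratio has 2 parts, so with N = 2577 the expected counts are:
  round: 2577 × 1/2 = 1288.5
  wrinkled: 2577 × 1/2 = 1288.5
χ² = Σ (O − E)² / E
  round: (1276 − 1288.5)² / 1288.5 = 0.1213
  wrinkled: (1301 − 1288.5)² / 1288.5 = 0.1213
χ² = 0.1213 + 0.1213 = 0.2426 ≈ 0.243

0.243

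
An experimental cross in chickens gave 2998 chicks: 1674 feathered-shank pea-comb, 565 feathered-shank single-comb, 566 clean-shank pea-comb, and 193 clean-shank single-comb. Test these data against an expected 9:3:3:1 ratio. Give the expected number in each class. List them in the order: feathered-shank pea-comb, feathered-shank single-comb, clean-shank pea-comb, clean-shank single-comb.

1686.375, 562.125, 562.125, 187.375

Under the 9:3:3:1 hypothesis (Σ ratio = 16, N = 2998):
  feathered-shank pea-comb: 2998 × 9/16 = 1686.375
  feathered-shank single-comb: 2998 × 3/16 = 562.125
  clean-shank pea-comb: 2998 × 3/16 = 562.125
  clean-shank single-comb: 2998 × 1/16 = 187.375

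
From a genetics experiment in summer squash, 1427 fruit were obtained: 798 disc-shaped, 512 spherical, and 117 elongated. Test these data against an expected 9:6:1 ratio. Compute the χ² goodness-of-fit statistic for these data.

9.700

Under the 9:6:1 hypothesis (Σ ratio = 16, N = 1427):
  disc-shaped: 1427 × 9/16 = 802.6875
  spherical: 1427 × 6/16 = 535.125
  elongated: 1427 × 1/16 = 89.1875
χ² = Σ (O − E)² / E
  disc-shaped: (798 − 802.6875)² / 802.6875 = 0.0274
  spherical: (512 − 535.125)² / 535.125 = 0.9993
  elongated: (117 − 89.1875)² / 89.1875 = 8.6731
χ² = 0.0274 + 0.9993 + 8.6731 = 9.6998 ≈ 9.700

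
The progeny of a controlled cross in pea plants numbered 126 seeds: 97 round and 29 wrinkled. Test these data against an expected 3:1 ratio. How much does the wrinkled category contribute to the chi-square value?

Expected counts for N = 126 under a 3:1 ratio (total parts = 4):
  round: 126 × 3/4 = 94.5
  wrinkled: 126 × 1/4 = 31.5
Contribution of wrinkled: (29 − 31.5)² / 31.5 = 0.1984

0.198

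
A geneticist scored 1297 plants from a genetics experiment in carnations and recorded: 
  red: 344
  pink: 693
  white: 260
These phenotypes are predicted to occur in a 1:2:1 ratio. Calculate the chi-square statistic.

Expected counts for N = 1297 under a 1:2:1 ratio (total parts = 4):
  red: 1297 × 1/4 = 324.25
  pink: 1297 × 2/4 = 648.5
  white: 1297 × 1/4 = 324.25
χ² = Σ (O − E)² / E
  red: (344 − 324.25)² / 324.25 = 1.2030
  pink: (693 − 648.5)² / 648.5 = 3.0536
  white: (260 − 324.25)² / 324.25 = 12.7311
χ² = 1.2030 + 3.0536 + 12.7311 = 16.9877 ≈ 16.988

16.988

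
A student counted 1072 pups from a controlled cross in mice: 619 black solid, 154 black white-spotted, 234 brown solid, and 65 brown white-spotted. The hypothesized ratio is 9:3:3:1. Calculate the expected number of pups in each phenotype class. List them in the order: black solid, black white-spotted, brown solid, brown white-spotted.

603, 201, 201, 67

Total ratio parts = 16. Expected numbers out of 1072:
  black solid: 1072 × 9/16 = 603
  black white-spotted: 1072 × 3/16 = 201
  brown solid: 1072 × 3/16 = 201
  brown white-spotted: 1072 × 1/16 = 67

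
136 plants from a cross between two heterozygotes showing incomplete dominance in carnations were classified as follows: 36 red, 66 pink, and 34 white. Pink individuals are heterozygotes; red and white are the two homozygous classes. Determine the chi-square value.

0.176

With incomplete dominance, a heterozygote × heterozygote cross gives a 1:2:1 phenotypic ratio.
Total ratio parts = 4. Expected numbers out of 136:
  red: 136 × 1/4 = 34
  pink: 136 × 2/4 = 68
  white: 136 × 1/4 = 34
χ² = Σ (O − E)² / E
  red: (36 − 34)² / 34 = 0.1176
  pink: (66 − 68)² / 68 = 0.0588
  white: (34 − 34)² / 34 = 0.0000
χ² = 0.1176 + 0.0588 + 0.0000 = 0.1764 ≈ 0.176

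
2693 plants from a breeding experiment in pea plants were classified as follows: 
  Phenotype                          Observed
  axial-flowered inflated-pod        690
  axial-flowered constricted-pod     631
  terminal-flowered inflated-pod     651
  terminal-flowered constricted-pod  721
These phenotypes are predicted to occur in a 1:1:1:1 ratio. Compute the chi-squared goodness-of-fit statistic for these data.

7.190

Total ratio parts = 4. Expected numbers out of 2693:
  axial-flowered inflated-pod: 2693 × 1/4 = 673.25
  axial-flowered constricted-pod: 2693 × 1/4 = 673.25
  terminal-flowered inflated-pod: 2693 × 1/4 = 673.25
  terminal-flowered constricted-pod: 2693 × 1/4 = 673.25
χ² = Σ (O − E)² / E
  axial-flowered inflated-pod: (690 − 673.25)² / 673.25 = 0.4167
  axial-flowered constricted-pod: (631 − 673.25)² / 673.25 = 2.6514
  terminal-flowered inflated-pod: (651 − 673.25)² / 673.25 = 0.7353
  terminal-flowered constricted-pod: (721 − 673.25)² / 673.25 = 3.3867
χ² = 0.4167 + 2.6514 + 0.7353 + 3.3867 = 7.1901 ≈ 7.190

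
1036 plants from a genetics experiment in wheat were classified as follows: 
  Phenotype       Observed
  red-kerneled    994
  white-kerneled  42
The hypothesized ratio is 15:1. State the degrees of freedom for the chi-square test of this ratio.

A goodness-of-fit test with 2 phenotype classes has df = 2 − 1 = 1.

1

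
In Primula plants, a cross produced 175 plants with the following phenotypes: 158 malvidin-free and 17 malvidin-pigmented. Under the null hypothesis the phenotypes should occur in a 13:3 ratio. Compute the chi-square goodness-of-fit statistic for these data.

9.379

The 13:3 ratio has 16 parts, so with N = 175 the expected counts are:
  malvidin-free: 175 × 13/16 = 142.1875
  malvidin-pigmented: 175 × 3/16 = 32.8125
χ² = Σ (O − E)² / E
  malvidin-free: (158 − 142.1875)² / 142.1875 = 1.7585
  malvidin-pigmented: (17 − 32.8125)² / 32.8125 = 7.6201
χ² = 1.7585 + 7.6201 = 9.3786 ≈ 9.379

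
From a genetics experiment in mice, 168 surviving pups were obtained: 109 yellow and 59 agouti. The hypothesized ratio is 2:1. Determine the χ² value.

0.241

Under the 2:1 hypothesis (Σ ratio = 3, N = 168):
  yellow: 168 × 2/3 = 112
  agouti: 168 × 1/3 = 56
χ² = Σ (O − E)² / E
  yellow: (109 − 112)² / 112 = 0.0804
  agouti: (59 − 56)² / 56 = 0.1607
χ² = 0.0804 + 0.1607 = 0.2411 ≈ 0.241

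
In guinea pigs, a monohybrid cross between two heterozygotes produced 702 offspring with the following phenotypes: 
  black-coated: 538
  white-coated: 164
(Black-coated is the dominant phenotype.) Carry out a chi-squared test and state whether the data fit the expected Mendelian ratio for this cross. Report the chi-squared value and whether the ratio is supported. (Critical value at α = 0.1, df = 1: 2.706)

1.005; consistent

For a monohybrid cross between heterozygotes with complete dominance, the expected phenotypic ratio is 3:1.
Under the 3:1 hypothesis (Σ ratio = 4, N = 702):
  black-coated: 702 × 3/4 = 526.5
  white-coated: 702 × 1/4 = 175.5
χ² = Σ (O − E)² / E
  black-coated: (538 − 526.5)² / 526.5 = 0.2512
  white-coated: (164 − 175.5)² / 175.5 = 0.7536
χ² = 0.2512 + 0.7536 = 1.0048 ≈ 1.005
Degrees of freedom = 2 − 1 = 1; critical value at α = 0.1 is 2.706.
Since 1.005 < 2.706, we fail to reject the null hypothesis — the data are consistent with the 3:1 ratio.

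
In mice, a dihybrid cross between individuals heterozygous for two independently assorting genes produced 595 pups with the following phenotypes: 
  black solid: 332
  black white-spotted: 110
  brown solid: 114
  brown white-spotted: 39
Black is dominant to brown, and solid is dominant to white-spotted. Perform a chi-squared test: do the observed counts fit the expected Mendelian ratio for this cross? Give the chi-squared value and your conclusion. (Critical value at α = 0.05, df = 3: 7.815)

A dihybrid F₂ with independent assortment and complete dominance at both loci gives a 9:3:3:1 phenotypic ratio.
Expected counts for N = 595 under a 9:3:3:1 ratio (total parts = 16):
  black solid: 595 × 9/16 = 334.6875
  black white-spotted: 595 × 3/16 = 111.5625
  brown solid: 595 × 3/16 = 111.5625
  brown white-spotted: 595 × 1/16 = 37.1875
χ² = Σ (O − E)² / E
  black solid: (332 − 334.6875)² / 334.6875 = 0.0216
  black white-spotted: (110 − 111.5625)² / 111.5625 = 0.0219
  brown solid: (114 − 111.5625)² / 111.5625 = 0.0533
  brown white-spotted: (39 − 37.1875)² / 37.1875 = 0.0883
χ² = 0.0216 + 0.0219 + 0.0533 + 0.0883 = 0.1851 ≈ 0.185
Degrees of freedom = 4 − 1 = 3; critical value at α = 0.05 is 7.815.
Since 0.185 < 7.815, we fail to reject the null hypothesis — the data are consistent with the 9:3:3:1 ratio.

0.185; consistent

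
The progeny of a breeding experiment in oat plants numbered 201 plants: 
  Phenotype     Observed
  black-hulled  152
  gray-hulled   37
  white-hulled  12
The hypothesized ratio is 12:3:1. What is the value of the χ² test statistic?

Expected counts for N = 201 under a 12:3:1 ratio (total parts = 16):
  black-hulled: 201 × 12/16 = 150.75
  gray-hulled: 201 × 3/16 = 37.6875
  white-hulled: 201 × 1/16 = 12.5625
χ² = Σ (O − E)² / E
  black-hulled: (152 − 150.75)² / 150.75 = 0.0104
  gray-hulled: (37 − 37.6875)² / 37.6875 = 0.0125
  white-hulled: (12 − 12.5625)² / 12.5625 = 0.0252
χ² = 0.0104 + 0.0125 + 0.0252 = 0.0481 ≈ 0.048

0.048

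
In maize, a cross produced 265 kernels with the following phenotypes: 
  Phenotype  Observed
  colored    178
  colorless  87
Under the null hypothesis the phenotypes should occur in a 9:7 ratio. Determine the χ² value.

Under the 9:7 hypothesis (Σ ratio = 16, N = 265):
  colored: 265 × 9/16 = 149.0625
  colorless: 265 × 7/16 = 115.9375
χ² = Σ (O − E)² / E
  colored: (178 − 149.0625)² / 149.0625 = 5.6176
  colorless: (87 − 115.9375)² / 115.9375 = 7.2227
χ² = 5.6176 + 7.2227 = 12.8403 ≈ 12.840

12.840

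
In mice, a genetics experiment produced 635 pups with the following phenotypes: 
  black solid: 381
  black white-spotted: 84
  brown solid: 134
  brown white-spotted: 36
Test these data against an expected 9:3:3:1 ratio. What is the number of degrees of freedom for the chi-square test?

A goodness-of-fit test with 4 phenotype classes has df = 4 − 1 = 3.

3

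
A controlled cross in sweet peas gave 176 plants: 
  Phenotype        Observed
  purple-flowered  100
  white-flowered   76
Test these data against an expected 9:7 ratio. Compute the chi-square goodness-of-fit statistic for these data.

The 9:7 ratio has 16 parts, so with N = 176 the expected counts are:
  purple-flowered: 176 × 9/16 = 99
  white-flowered: 176 × 7/16 = 77
χ² = Σ (O − E)² / E
  purple-flowered: (100 − 99)² / 99 = 0.0101
  white-flowered: (76 − 77)² / 77 = 0.0130
χ² = 0.0101 + 0.0130 = 0.0231 ≈ 0.023

0.023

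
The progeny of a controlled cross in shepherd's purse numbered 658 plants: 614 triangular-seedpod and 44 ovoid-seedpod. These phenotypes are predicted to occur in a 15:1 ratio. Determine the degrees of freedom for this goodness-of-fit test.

1

A goodness-of-fit test with 2 phenotype classes has df = 2 − 1 = 1.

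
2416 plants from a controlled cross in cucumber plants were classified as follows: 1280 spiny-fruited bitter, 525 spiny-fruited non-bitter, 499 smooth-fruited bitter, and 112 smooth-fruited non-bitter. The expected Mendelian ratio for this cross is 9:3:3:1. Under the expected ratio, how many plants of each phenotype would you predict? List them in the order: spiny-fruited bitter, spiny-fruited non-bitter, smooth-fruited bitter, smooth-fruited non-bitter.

Expected counts for N = 2416 under a 9:3:3:1 ratio (total parts = 16):
  spiny-fruited bitter: 2416 × 9/16 = 1359
  spiny-fruited non-bitter: 2416 × 3/16 = 453
  smooth-fruited bitter: 2416 × 3/16 = 453
  smooth-fruited non-bitter: 2416 × 1/16 = 151

1359, 453, 453, 151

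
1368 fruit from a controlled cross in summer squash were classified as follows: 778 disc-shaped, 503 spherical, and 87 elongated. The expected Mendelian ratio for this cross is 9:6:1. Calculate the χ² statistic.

0.315

The 9:6:1 ratio has 16 parts, so with N = 1368 the expected counts are:
  disc-shaped: 1368 × 9/16 = 769.5
  spherical: 1368 × 6/16 = 513
  elongated: 1368 × 1/16 = 85.5
χ² = Σ (O − E)² / E
  disc-shaped: (778 − 769.5)² / 769.5 = 0.0939
  spherical: (503 − 513)² / 513 = 0.1949
  elongated: (87 − 85.5)² / 85.5 = 0.0263
χ² = 0.0939 + 0.1949 + 0.0263 = 0.3151 ≈ 0.315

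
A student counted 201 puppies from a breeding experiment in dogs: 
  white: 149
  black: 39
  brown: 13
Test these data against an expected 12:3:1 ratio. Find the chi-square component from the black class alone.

Expected counts for N = 201 under a 12:3:1 ratio (total parts = 16):
  white: 201 × 12/16 = 150.75
  black: 201 × 3/16 = 37.6875
  brown: 201 × 1/16 = 12.5625
Contribution of black: (39 − 37.6875)² / 37.6875 = 0.0457

0.046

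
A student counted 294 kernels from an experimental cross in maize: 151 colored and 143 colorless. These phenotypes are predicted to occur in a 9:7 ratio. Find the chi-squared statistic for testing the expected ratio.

2.856

Expected counts for N = 294 under a 9:7 ratio (total parts = 16):
  colored: 294 × 9/16 = 165.375
  colorless: 294 × 7/16 = 128.625
χ² = Σ (O − E)² / E
  colored: (151 − 165.375)² / 165.375 = 1.2495
  colorless: (143 − 128.625)² / 128.625 = 1.6065
χ² = 1.2495 + 1.6065 = 2.856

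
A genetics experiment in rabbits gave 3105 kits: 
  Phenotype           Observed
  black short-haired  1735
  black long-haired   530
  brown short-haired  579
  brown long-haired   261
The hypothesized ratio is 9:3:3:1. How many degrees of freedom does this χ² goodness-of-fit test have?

3

A goodness-of-fit test with 4 phenotype classes has df = 4 − 1 = 3.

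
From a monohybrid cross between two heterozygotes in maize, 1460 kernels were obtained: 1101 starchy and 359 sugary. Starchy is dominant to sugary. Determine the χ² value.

For a monohybrid cross between heterozygotes with complete dominance, the expected phenotypic ratio is 3:1.
Under the 3:1 hypothesis (Σ ratio = 4, N = 1460):
  starchy: 1460 × 3/4 = 1095
  sugary: 1460 × 1/4 = 365
χ² = Σ (O − E)² / E
  starchy: (1101 − 1095)² / 1095 = 0.0329
  sugary: (359 − 365)² / 365 = 0.0986
χ² = 0.0329 + 0.0986 = 0.1315 ≈ 0.132

0.132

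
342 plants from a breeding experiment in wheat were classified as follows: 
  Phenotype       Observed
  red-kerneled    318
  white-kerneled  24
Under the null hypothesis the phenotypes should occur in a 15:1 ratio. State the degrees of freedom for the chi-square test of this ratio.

1

A goodness-of-fit test with 2 phenotype classes has df = 2 − 1 = 1.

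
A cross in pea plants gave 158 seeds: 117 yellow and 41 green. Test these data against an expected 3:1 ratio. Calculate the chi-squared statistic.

0.076

Under the 3:1 hypothesis (Σ ratio = 4, N = 158):
  yellow: 158 × 3/4 = 118.5
  green: 158 × 1/4 = 39.5
χ² = Σ (O − E)² / E
  yellow: (117 − 118.5)² / 118.5 = 0.0190
  green: (41 − 39.5)² / 39.5 = 0.0570
χ² = 0.0190 + 0.0570 = 0.076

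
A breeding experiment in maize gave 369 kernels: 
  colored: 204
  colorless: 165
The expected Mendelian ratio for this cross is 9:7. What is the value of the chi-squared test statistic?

Under the 9:7 hypothesis (Σ ratio = 16, N = 369):
  colored: 369 × 9/16 = 207.5625
  colorless: 369 × 7/16 = 161.4375
χ² = Σ (O − E)² / E
  colored: (204 − 207.5625)² / 207.5625 = 0.0611
  colorless: (165 − 161.4375)² / 161.4375 = 0.0786
χ² = 0.0611 + 0.0786 = 0.1397 ≈ 0.140

0.140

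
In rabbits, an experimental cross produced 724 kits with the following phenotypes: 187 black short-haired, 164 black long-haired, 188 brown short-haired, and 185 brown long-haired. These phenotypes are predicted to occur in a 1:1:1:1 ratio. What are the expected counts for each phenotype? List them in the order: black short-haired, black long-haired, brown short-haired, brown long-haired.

Total ratio parts = 4. Expected numbers out of 724:
  black short-haired: 724 × 1/4 = 181
  black long-haired: 724 × 1/4 = 181
  brown short-haired: 724 × 1/4 = 181
  brown long-haired: 724 × 1/4 = 181

181, 181, 181, 181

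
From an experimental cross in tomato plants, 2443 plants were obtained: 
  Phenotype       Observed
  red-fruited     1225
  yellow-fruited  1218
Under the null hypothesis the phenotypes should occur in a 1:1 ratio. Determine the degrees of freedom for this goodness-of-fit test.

A goodness-of-fit test with 2 phenotype classes has df = 2 − 1 = 1.

1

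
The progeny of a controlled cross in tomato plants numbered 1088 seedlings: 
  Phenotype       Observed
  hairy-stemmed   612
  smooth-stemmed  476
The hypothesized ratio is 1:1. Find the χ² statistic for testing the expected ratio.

The 1:1 ratio has 2 parts, so with N = 1088 the expected counts are:
  hairy-stemmed: 1088 × 1/2 = 544
  smooth-stemmed: 1088 × 1/2 = 544
χ² = Σ (O − E)² / E
  hairy-stemmed: (612 − 544)² / 544 = 8.5000
  smooth-stemmed: (476 − 544)² / 544 = 8.5000
χ² = 8.5000 + 8.5000 = 17.000

17.000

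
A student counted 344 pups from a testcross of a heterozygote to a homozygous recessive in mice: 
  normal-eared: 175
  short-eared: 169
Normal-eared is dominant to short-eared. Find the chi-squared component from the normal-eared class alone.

A testcross of a heterozygote (Aa × aa) gives a 1:1 phenotypic ratio.
The 1:1 ratio has 2 parts, so with N = 344 the expected counts are:
  normal-eared: 344 × 1/2 = 172
  short-eared: 344 × 1/2 = 172
Contribution of normal-eared: (175 − 172)² / 172 = 0.0523

0.052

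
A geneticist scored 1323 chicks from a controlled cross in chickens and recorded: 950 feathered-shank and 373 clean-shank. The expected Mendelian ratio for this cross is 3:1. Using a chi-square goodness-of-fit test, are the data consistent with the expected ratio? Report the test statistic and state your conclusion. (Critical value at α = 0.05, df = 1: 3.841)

Under the 3:1 hypothesis (Σ ratio = 4, N = 1323):
  feathered-shank: 1323 × 3/4 = 992.25
  clean-shank: 1323 × 1/4 = 330.75
χ² = Σ (O − E)² / E
  feathered-shank: (950 − 992.25)² / 992.25 = 1.7990
  clean-shank: (373 − 330.75)² / 330.75 = 5.3970
χ² = 1.7990 + 5.3970 = 7.196
Degrees of freedom = 2 − 1 = 1; critical value at α = 0.05 is 3.841.
Since 7.196 > 3.841, we reject the null hypothesis — the data do not fit the 3:1 ratio.

7.196; not consistent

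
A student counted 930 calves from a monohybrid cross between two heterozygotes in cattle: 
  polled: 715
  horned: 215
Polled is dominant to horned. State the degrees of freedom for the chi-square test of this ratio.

1

For a monohybrid cross between heterozygotes with complete dominance, the expected phenotypic ratio is 3:1.
A goodness-of-fit test with 2 phenotype classes has df = 2 − 1 = 1.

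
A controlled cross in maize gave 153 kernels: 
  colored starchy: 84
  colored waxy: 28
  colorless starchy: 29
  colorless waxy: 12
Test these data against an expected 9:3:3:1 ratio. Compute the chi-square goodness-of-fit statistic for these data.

Under the 9:3:3:1 hypothesis (Σ ratio = 16, N = 153):
  colored starchy: 153 × 9/16 = 86.0625
  colored waxy: 153 × 3/16 = 28.6875
  colorless starchy: 153 × 3/16 = 28.6875
  colorless waxy: 153 × 1/16 = 9.5625
χ² = Σ (O − E)² / E
  colored starchy: (84 − 86.0625)² / 86.0625 = 0.0494
  colored waxy: (28 − 28.6875)² / 28.6875 = 0.0165
  colorless starchy: (29 − 28.6875)² / 28.6875 = 0.0034
  colorless waxy: (12 − 9.5625)² / 9.5625 = 0.6213
χ² = 0.0494 + 0.0165 + 0.0034 + 0.6213 = 0.6906 ≈ 0.691

0.691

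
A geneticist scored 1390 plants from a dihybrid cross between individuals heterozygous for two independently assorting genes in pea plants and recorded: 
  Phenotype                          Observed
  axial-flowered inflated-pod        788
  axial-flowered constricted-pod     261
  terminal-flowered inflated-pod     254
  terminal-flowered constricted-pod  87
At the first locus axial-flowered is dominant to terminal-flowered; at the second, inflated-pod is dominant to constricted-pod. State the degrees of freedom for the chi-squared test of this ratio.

3

A dihybrid F₂ with independent assortment and complete dominance at both loci gives a 9:3:3:1 phenotypic ratio.
A goodness-of-fit test with 4 phenotype classes has df = 4 − 1 = 3.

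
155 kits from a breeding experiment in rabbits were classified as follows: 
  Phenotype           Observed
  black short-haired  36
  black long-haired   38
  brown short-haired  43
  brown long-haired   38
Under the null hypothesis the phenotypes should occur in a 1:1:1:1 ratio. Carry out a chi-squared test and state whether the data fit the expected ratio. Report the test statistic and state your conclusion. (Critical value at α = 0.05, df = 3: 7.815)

The 1:1:1:1 ratio has 4 parts, so with N = 155 the expected counts are:
  black short-haired: 155 × 1/4 = 38.75
  black long-haired: 155 × 1/4 = 38.75
  brown short-haired: 155 × 1/4 = 38.75
  brown long-haired: 155 × 1/4 = 38.75
χ² = Σ (O − E)² / E
  black short-haired: (36 − 38.75)² / 38.75 = 0.1952
  black long-haired: (38 − 38.75)² / 38.75 = 0.0145
  brown short-haired: (43 − 38.75)² / 38.75 = 0.4661
  brown long-haired: (38 − 38.75)² / 38.75 = 0.0145
χ² = 0.1952 + 0.0145 + 0.4661 + 0.0145 = 0.6903 ≈ 0.690
Degrees of freedom = 4 − 1 = 3; critical value at α = 0.05 is 7.815.
Since 0.690 < 7.815, we fail to reject the null hypothesis — the data are consistent with the 1:1:1:1 ratio.

0.690; consistent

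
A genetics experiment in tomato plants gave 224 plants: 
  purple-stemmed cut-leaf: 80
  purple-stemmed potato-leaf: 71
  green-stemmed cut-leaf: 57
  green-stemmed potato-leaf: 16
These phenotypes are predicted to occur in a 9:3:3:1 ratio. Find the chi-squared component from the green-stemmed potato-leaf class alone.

0.286

Expected counts for N = 224 under a 9:3:3:1 ratio (total parts = 16):
  purple-stemmed cut-leaf: 224 × 9/16 = 126
  purple-stemmed potato-leaf: 224 × 3/16 = 42
  green-stemmed cut-leaf: 224 × 3/16 = 42
  green-stemmed potato-leaf: 224 × 1/16 = 14
Contribution of green-stemmed potato-leaf: (16 − 14)² / 14 = 0.2857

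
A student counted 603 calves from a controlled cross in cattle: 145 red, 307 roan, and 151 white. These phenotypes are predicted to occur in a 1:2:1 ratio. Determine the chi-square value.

Total ratio parts = 4. Expected numbers out of 603:
  red: 603 × 1/4 = 150.75
  roan: 603 × 2/4 = 301.5
  white: 603 × 1/4 = 150.75
χ² = Σ (O − E)² / E
  red: (145 − 150.75)² / 150.75 = 0.2193
  roan: (307 − 301.5)² / 301.5 = 0.1003
  white: (151 − 150.75)² / 150.75 = 0.0004
χ² = 0.2193 + 0.1003 + 0.0004 = 0.320

0.320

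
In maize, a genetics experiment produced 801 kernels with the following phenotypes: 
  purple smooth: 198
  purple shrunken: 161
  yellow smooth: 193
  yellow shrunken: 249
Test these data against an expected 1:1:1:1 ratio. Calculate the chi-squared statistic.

19.849

The 1:1:1:1 ratio has 4 parts, so with N = 801 the expected counts are:
  purple smooth: 801 × 1/4 = 200.25
  purple shrunken: 801 × 1/4 = 200.25
  yellow smooth: 801 × 1/4 = 200.25
  yellow shrunken: 801 × 1/4 = 200.25
χ² = Σ (O − E)² / E
  purple smooth: (198 − 200.25)² / 200.25 = 0.0253
  purple shrunken: (161 − 200.25)² / 200.25 = 7.6932
  yellow smooth: (193 − 200.25)² / 200.25 = 0.2625
  yellow shrunken: (249 − 200.25)² / 200.25 = 11.8680
χ² = 0.0253 + 7.6932 + 0.2625 + 11.8680 = 19.849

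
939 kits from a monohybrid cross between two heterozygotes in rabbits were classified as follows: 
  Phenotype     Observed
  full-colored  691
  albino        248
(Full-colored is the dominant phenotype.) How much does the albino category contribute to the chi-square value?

0.748

For a monohybrid cross between heterozygotes with complete dominance, the expected phenotypic ratio is 3:1.
The 3:1 ratio has 4 parts, so with N = 939 the expected counts are:
  full-colored: 939 × 3/4 = 704.25
  albino: 939 × 1/4 = 234.75
Contribution of albino: (248 − 234.75)² / 234.75 = 0.7479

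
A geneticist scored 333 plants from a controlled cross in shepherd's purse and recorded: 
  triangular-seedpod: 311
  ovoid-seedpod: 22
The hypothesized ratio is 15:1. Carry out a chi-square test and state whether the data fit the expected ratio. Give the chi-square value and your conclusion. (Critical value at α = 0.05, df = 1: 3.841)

0.072; consistent

Under the 15:1 hypothesis (Σ ratio = 16, N = 333):
  triangular-seedpod: 333 × 15/16 = 312.1875
  ovoid-seedpod: 333 × 1/16 = 20.8125
χ² = Σ (O − E)² / E
  triangular-seedpod: (311 − 312.1875)² / 312.1875 = 0.0045
  ovoid-seedpod: (22 − 20.8125)² / 20.8125 = 0.0678
χ² = 0.0045 + 0.0678 = 0.0723 ≈ 0.072
Degrees of freedom = 2 − 1 = 1; critical value at α = 0.05 is 3.841.
Since 0.072 < 3.841, we fail to reject the null hypothesis — the data are consistent with the 15:1 ratio.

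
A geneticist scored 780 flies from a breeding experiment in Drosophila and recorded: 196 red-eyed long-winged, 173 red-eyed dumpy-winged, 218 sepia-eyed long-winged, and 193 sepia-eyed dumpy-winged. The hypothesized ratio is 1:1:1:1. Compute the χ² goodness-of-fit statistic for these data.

Total ratio parts = 4. Expected numbers out of 780:
  red-eyed long-winged: 780 × 1/4 = 195
  red-eyed dumpy-winged: 780 × 1/4 = 195
  sepia-eyed long-winged: 780 × 1/4 = 195
  sepia-eyed dumpy-winged: 780 × 1/4 = 195
χ² = Σ (O − E)² / E
  red-eyed long-winged: (196 − 195)² / 195 = 0.0051
  red-eyed dumpy-winged: (173 − 195)² / 195 = 2.4821
  sepia-eyed long-winged: (218 − 195)² / 195 = 2.7128
  sepia-eyed dumpy-winged: (193 − 195)² / 195 = 0.0205
χ² = 0.0051 + 2.4821 + 2.7128 + 0.0205 = 5.2205 ≈ 5.221

5.221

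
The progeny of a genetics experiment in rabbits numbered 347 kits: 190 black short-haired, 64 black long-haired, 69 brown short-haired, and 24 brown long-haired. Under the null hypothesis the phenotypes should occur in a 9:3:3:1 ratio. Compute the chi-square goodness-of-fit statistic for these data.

Total ratio parts = 16. Expected numbers out of 347:
  black short-haired: 347 × 9/16 = 195.1875
  black long-haired: 347 × 3/16 = 65.0625
  brown short-haired: 347 × 3/16 = 65.0625
  brown long-haired: 347 × 1/16 = 21.6875
χ² = Σ (O − E)² / E
  black short-haired: (190 − 195.1875)² / 195.1875 = 0.1379
  black long-haired: (64 − 65.0625)² / 65.0625 = 0.0174
  brown short-haired: (69 − 65.0625)² / 65.0625 = 0.2383
  brown long-haired: (24 − 21.6875)² / 21.6875 = 0.2466
χ² = 0.1379 + 0.0174 + 0.2383 + 0.2466 = 0.6402 ≈ 0.640

0.640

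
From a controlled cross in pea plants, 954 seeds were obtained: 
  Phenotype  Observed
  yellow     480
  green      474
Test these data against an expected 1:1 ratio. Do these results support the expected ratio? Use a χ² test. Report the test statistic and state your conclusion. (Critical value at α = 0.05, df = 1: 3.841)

Total ratio parts = 2. Expected numbers out of 954:
  yellow: 954 × 1/2 = 477
  green: 954 × 1/2 = 477
χ² = Σ (O − E)² / E
  yellow: (480 − 477)² / 477 = 0.0189
  green: (474 − 477)² / 477 = 0.0189
χ² = 0.0189 + 0.0189 = 0.0378 ≈ 0.038
Degrees of freedom = 2 − 1 = 1; critical value at α = 0.05 is 3.841.
Since 0.038 < 3.841, we fail to reject the null hypothesis — the data are consistent with the 1:1 ratio.

0.038; consistent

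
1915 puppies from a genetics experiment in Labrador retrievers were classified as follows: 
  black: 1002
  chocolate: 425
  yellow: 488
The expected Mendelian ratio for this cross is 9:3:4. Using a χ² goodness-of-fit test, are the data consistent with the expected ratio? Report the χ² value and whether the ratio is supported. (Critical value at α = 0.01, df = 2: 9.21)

17.535; not consistent

Under the 9:3:4 hypothesis (Σ ratio = 16, N = 1915):
  black: 1915 × 9/16 = 1077.1875
  chocolate: 1915 × 3/16 = 359.0625
  yellow: 1915 × 4/16 = 478.75
χ² = Σ (O − E)² / E
  black: (1002 − 1077.1875)² / 1077.1875 = 5.2481
  chocolate: (425 − 359.0625)² / 359.0625 = 12.1086
  yellow: (488 − 478.75)² / 478.75 = 0.1787
χ² = 5.2481 + 12.1086 + 0.1787 = 17.5354 ≈ 17.535
Degrees of freedom = 3 − 1 = 2; critical value at α = 0.01 is 9.21.
Since 17.535 > 9.21, we reject the null hypothesis — the data do not fit the 9:3:4 ratio.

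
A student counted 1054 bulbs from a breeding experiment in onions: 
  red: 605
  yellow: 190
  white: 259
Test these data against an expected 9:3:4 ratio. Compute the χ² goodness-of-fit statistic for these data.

0.619

Expected counts for N = 1054 under a 9:3:4 ratio (total parts = 16):
  red: 1054 × 9/16 = 592.875
  yellow: 1054 × 3/16 = 197.625
  white: 1054 × 4/16 = 263.5
χ² = Σ (O − E)² / E
  red: (605 − 592.875)² / 592.875 = 0.2480
  yellow: (190 − 197.625)² / 197.625 = 0.2942
  white: (259 − 263.5)² / 263.5 = 0.0769
χ² = 0.2480 + 0.2942 + 0.0769 = 0.6191 ≈ 0.619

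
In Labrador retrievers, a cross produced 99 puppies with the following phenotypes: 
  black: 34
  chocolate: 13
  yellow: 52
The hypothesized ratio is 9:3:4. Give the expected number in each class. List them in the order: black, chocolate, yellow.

55.6875, 18.5625, 24.75

Under the 9:3:4 hypothesis (Σ ratio = 16, N = 99):
  black: 99 × 9/16 = 55.6875
  chocolate: 99 × 3/16 = 18.5625
  yellow: 99 × 4/16 = 24.75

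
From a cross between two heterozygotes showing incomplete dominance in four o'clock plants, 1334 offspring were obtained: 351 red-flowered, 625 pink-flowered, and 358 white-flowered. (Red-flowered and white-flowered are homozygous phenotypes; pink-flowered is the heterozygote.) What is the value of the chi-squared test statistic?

With incomplete dominance, a heterozygote × heterozygote cross gives a 1:2:1 phenotypic ratio.
The 1:2:1 ratio has 4 parts, so with N = 1334 the expected counts are:
  red-flowered: 1334 × 1/4 = 333.5
  pink-flowered: 1334 × 2/4 = 667
  white-flowered: 1334 × 1/4 = 333.5
χ² = Σ (O − E)² / E
  red-flowered: (351 − 333.5)² / 333.5 = 0.9183
  pink-flowered: (625 − 667)² / 667 = 2.6447
  white-flowered: (358 − 333.5)² / 333.5 = 1.7999
χ² = 0.9183 + 2.6447 + 1.7999 = 5.3629 ≈ 5.363

5.363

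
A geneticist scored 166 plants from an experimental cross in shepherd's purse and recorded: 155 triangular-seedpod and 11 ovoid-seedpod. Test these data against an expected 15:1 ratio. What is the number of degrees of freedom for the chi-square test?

A goodness-of-fit test with 2 phenotype classes has df = 2 − 1 = 1.

1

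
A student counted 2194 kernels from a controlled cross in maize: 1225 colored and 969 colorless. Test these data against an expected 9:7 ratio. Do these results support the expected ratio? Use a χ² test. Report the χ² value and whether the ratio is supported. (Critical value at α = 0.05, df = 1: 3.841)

0.154; consistent

Under the 9:7 hypothesis (Σ ratio = 16, N = 2194):
  colored: 2194 × 9/16 = 1234.125
  colorless: 2194 × 7/16 = 959.875
χ² = Σ (O − E)² / E
  colored: (1225 − 1234.125)² / 1234.125 = 0.0675
  colorless: (969 − 959.875)² / 959.875 = 0.0867
χ² = 0.0675 + 0.0867 = 0.1542 ≈ 0.154
Degrees of freedom = 2 − 1 = 1; critical value at α = 0.05 is 3.841.
Since 0.154 < 3.841, we fail to reject the null hypothesis — the data are consistent with the 9:7 ratio.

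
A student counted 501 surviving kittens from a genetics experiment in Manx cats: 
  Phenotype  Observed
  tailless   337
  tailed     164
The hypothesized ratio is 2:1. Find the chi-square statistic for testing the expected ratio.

0.081

The 2:1 ratio has 3 parts, so with N = 501 the expected counts are:
  tailless: 501 × 2/3 = 334
  tailed: 501 × 1/3 = 167
χ² = Σ (O − E)² / E
  tailless: (337 − 334)² / 334 = 0.0269
  tailed: (164 − 167)² / 167 = 0.0539
χ² = 0.0269 + 0.0539 = 0.0808 ≈ 0.081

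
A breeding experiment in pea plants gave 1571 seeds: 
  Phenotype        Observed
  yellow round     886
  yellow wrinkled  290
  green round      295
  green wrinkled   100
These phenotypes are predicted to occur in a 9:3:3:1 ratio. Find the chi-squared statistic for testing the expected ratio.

Expected counts for N = 1571 under a 9:3:3:1 ratio (total parts = 16):
  yellow round: 1571 × 9/16 = 883.6875
  yellow wrinkled: 1571 × 3/16 = 294.5625
  green round: 1571 × 3/16 = 294.5625
  green wrinkled: 1571 × 1/16 = 98.1875
χ² = Σ (O − E)² / E
  yellow round: (886 − 883.6875)² / 883.6875 = 0.0061
  yellow wrinkled: (290 − 294.5625)² / 294.5625 = 0.0707
  green round: (295 − 294.5625)² / 294.5625 = 0.0006
  green wrinkled: (100 − 98.1875)² / 98.1875 = 0.0335
χ² = 0.0061 + 0.0707 + 0.0006 + 0.0335 = 0.1109 ≈ 0.111

0.111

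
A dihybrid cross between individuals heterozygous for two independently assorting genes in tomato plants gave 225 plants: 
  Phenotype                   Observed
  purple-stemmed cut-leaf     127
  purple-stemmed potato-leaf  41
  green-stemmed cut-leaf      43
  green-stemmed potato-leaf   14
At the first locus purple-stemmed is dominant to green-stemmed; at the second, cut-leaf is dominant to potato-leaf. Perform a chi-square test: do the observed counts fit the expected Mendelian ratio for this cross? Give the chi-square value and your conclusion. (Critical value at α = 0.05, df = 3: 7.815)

0.051; consistent

A dihybrid F₂ with independent assortment and complete dominance at both loci gives a 9:3:3:1 phenotypic ratio.
The 9:3:3:1 ratio has 16 parts, so with N = 225 the expected counts are:
  purple-stemmed cut-leaf: 225 × 9/16 = 126.5625
  purple-stemmed potato-leaf: 225 × 3/16 = 42.1875
  green-stemmed cut-leaf: 225 × 3/16 = 42.1875
  green-stemmed potato-leaf: 225 × 1/16 = 14.0625
χ² = Σ (O − E)² / E
  purple-stemmed cut-leaf: (127 − 126.5625)² / 126.5625 = 0.0015
  purple-stemmed potato-leaf: (41 − 42.1875)² / 42.1875 = 0.0334
  green-stemmed cut-leaf: (43 − 42.1875)² / 42.1875 = 0.0156
  green-stemmed potato-leaf: (14 − 14.0625)² / 14.0625 = 0.0003
χ² = 0.0015 + 0.0334 + 0.0156 + 0.0003 = 0.0508 ≈ 0.051
Degrees of freedom = 4 − 1 = 3; critical value at α = 0.05 is 7.815.
Since 0.051 < 7.815, we fail to reject the null hypothesis — the data are consistent with the 9:3:3:1 ratio.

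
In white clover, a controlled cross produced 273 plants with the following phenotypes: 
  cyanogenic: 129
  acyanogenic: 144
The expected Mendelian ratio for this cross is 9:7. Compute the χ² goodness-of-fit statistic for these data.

8.980

Expected counts for N = 273 under a 9:7 ratio (total parts = 16):
  cyanogenic: 273 × 9/16 = 153.5625
  acyanogenic: 273 × 7/16 = 119.4375
χ² = Σ (O − E)² / E
  cyanogenic: (129 − 153.5625)² / 153.5625 = 3.9288
  acyanogenic: (144 − 119.4375)² / 119.4375 = 5.0513
χ² = 3.9288 + 5.0513 = 8.9801 ≈ 8.980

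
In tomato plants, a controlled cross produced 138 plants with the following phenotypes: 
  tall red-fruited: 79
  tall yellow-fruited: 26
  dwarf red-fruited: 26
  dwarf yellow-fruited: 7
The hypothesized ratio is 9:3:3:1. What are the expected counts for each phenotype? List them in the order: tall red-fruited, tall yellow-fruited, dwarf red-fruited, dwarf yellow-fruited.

Expected counts for N = 138 under a 9:3:3:1 ratio (total parts = 16):
  tall red-fruited: 138 × 9/16 = 77.625
  tall yellow-fruited: 138 × 3/16 = 25.875
  dwarf red-fruited: 138 × 3/16 = 25.875
  dwarf yellow-fruited: 138 × 1/16 = 8.625

77.625, 25.875, 25.875, 8.625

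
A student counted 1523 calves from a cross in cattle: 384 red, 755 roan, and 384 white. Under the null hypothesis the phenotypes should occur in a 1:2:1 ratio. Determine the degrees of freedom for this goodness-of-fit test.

A goodness-of-fit test with 3 phenotype classes has df = 3 − 1 = 2.

2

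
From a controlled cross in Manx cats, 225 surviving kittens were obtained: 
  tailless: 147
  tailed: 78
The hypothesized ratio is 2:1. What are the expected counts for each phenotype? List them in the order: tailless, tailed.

150, 75

Total ratio parts = 3. Expected numbers out of 225:
  tailless: 225 × 2/3 = 150
  tailed: 225 × 1/3 = 75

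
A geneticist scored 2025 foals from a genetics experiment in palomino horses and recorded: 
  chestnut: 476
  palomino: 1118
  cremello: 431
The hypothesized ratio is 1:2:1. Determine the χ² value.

23.986

The 1:2:1 ratio has 4 parts, so with N = 2025 the expected counts are:
  chestnut: 2025 × 1/4 = 506.25
  palomino: 2025 × 2/4 = 1012.5
  cremello: 2025 × 1/4 = 506.25
χ² = Σ (O − E)² / E
  chestnut: (476 − 506.25)² / 506.25 = 1.8075
  palomino: (1118 − 1012.5)² / 1012.5 = 10.9928
  cremello: (431 − 506.25)² / 506.25 = 11.1853
χ² = 1.8075 + 10.9928 + 11.1853 = 23.9856 ≈ 23.986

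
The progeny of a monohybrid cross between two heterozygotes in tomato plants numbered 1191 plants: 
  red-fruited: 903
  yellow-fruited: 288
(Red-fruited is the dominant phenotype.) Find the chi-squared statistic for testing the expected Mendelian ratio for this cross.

0.426

For a monohybrid cross between heterozygotes with complete dominance, the expected phenotypic ratio is 3:1.
The 3:1 ratio has 4 parts, so with N = 1191 the expected counts are:
  red-fruited: 1191 × 3/4 = 893.25
  yellow-fruited: 1191 × 1/4 = 297.75
χ² = Σ (O − E)² / E
  red-fruited: (903 − 893.25)² / 893.25 = 0.1064
  yellow-fruited: (288 − 297.75)² / 297.75 = 0.3193
χ² = 0.1064 + 0.3193 = 0.4257 ≈ 0.426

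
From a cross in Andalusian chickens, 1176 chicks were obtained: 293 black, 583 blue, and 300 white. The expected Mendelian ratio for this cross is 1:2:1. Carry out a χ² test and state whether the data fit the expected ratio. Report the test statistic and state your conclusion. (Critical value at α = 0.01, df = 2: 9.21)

Total ratio parts = 4. Expected numbers out of 1176:
  black: 1176 × 1/4 = 294
  blue: 1176 × 2/4 = 588
  white: 1176 × 1/4 = 294
χ² = Σ (O − E)² / E
  black: (293 − 294)² / 294 = 0.0034
  blue: (583 − 588)² / 588 = 0.0425
  white: (300 − 294)² / 294 = 0.1224
χ² = 0.0034 + 0.0425 + 0.1224 = 0.1683 ≈ 0.168
Degrees of freedom = 3 − 1 = 2; critical value at α = 0.01 is 9.21.
Since 0.168 < 9.21, we fail to reject the null hypothesis — the data are consistent with the 1:2:1 ratio.

0.168; consistent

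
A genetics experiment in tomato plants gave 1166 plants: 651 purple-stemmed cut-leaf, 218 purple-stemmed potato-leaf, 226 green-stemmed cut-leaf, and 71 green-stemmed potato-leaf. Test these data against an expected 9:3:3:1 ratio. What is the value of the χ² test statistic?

0.335

The 9:3:3:1 ratio has 16 parts, so with N = 1166 the expected counts are:
  purple-stemmed cut-leaf: 1166 × 9/16 = 655.875
  purple-stemmed potato-leaf: 1166 × 3/16 = 218.625
  green-stemmed cut-leaf: 1166 × 3/16 = 218.625
  green-stemmed potato-leaf: 1166 × 1/16 = 72.875
χ² = Σ (O − E)² / E
  purple-stemmed cut-leaf: (651 − 655.875)² / 655.875 = 0.0362
  purple-stemmed potato-leaf: (218 − 218.625)² / 218.625 = 0.0018
  green-stemmed cut-leaf: (226 − 218.625)² / 218.625 = 0.2488
  green-stemmed potato-leaf: (71 − 72.875)² / 72.875 = 0.0482
χ² = 0.0362 + 0.0018 + 0.2488 + 0.0482 = 0.335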